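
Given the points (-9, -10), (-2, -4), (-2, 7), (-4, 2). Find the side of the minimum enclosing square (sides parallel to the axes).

17

The bounding box has width 7 and height 17.
An axis-aligned square enclosing the set must have side ≥ max(width, height).
So the minimum side is max(7, 17) = 17.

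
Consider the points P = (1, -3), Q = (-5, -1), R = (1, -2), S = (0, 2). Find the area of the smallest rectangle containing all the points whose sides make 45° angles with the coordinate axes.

32

In coordinates u = x + y, v = x − y the rectangle is axis-aligned; the map (x,y)→(u,v) scales areas by 2.
u-values: -2, -6, -1, 2; range = 2 − (-6) = 8.
v-values: 4, -4, 3, -2; range = 4 − (-4) = 8.
Area = (8 × 8) / 2 = 32.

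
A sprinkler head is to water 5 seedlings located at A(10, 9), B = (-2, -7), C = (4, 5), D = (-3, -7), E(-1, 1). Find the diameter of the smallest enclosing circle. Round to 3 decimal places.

The farthest pair is A–D with squared distance 425. The circle on this segment as diameter has centre (3.5, 1) and r² = 425/4 = 106.25.
Check B: distance² to centre = 94.25 ≤ 106.25, so it lies inside.
All remaining points lie in this disk, and no smaller disk contains both endpoints, so this is the minimum enclosing circle.
Diameter = 2r = 2√(106.25) ≈ 20.616.

20.616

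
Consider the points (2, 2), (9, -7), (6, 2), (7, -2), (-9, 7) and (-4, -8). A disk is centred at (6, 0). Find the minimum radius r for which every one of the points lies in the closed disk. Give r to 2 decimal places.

The required radius is the distance from (6, 0) to the farthest point.
Squared distances: 20, 58, 4, 5, 274, 164.
Maximum is 274, attained at (-9, 7).
r = √274 ≈ 16.55.

16.55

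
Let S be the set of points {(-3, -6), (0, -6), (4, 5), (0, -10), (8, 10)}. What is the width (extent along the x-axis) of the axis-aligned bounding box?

11

max x = 8, min x = -3, so width = 11.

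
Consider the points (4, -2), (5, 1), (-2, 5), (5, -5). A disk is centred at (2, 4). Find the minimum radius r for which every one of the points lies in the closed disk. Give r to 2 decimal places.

The required radius is the distance from (2, 4) to the farthest point.
Squared distances: 40, 18, 17, 90.
Maximum is 90, attained at (5, -5).
r = √90 ≈ 9.49.

9.49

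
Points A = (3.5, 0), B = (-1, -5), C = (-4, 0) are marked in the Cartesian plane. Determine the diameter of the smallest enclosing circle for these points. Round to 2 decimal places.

7.84

Side lengths²: AB² = 45.25, AC² = 56.25, BC² = 34.
Since AC² = 56.25 < 45.25 + 34 = 79.25, the triangle is acute, so the smallest enclosing circle is the circumcircle.
Circumcentre = (-0.25, -1.15), r² = 15.385.
Diameter = 2r = 2√(15.385) ≈ 7.84.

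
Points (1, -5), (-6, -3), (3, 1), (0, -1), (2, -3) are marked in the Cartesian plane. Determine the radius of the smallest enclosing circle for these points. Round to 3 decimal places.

By Welzl's lemma the MEC is supported by two points (diametrically opposite) or three points (on a circumcircle).
The farthest pair is (-6, -3)–(3, 1) with squared distance 97. The circle on this segment as diameter has centre (-1.5, -1) and r² = 97/4 = 24.25.
Check (1, -5): distance² to centre = 22.25 ≤ 24.25, so it lies inside.
All remaining points lie in this disk, and no smaller disk contains both endpoints, so this is the minimum enclosing circle.
r = √(24.25) ≈ 4.924.

4.924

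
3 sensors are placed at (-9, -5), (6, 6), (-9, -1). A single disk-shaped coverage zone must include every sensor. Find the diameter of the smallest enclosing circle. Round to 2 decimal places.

18.60

Call the three points A, B, C in the order given.
Side lengths²: AB² = 346, AC² = 16, BC² = 274.
Since AB² = 346 ≥ 274 + 16 = 290, the angle opposite AB is not acute, so the smallest enclosing circle has AB as diameter.
Centre = midpoint of AB = (-1.5, 0.5), r² = 346/4 = 86.5.
Diameter = 2r = 2√(86.5) ≈ 18.60.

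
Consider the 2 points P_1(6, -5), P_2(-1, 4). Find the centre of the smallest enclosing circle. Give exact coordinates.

The smallest circle enclosing two points has them as diameter endpoints.
Centre = midpoint = (2.5, -0.5); r² = |P_1P_2|²/4 = 130/4 = 32.5.
Centre = (2.5, -0.5).

(2.5, -0.5)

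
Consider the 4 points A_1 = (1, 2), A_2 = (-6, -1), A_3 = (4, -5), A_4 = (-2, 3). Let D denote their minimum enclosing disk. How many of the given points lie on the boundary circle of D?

3

A smallest enclosing disk is always determined by at most three of the input points on its boundary.
The minimum enclosing circle is determined by three boundary points: A_2, A_3, A_4.
Their circumcentre is (-5/7, -16/7) with r² = 1450/49.
The farthest remaining point A_1 is at distance² 1044/49 ≤ 1450/49.
The points at distance exactly r from the centre are A_2, A_3, A_4 — 3 points.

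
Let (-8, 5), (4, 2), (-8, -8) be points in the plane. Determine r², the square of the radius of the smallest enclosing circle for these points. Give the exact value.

Call the three points A, B, C in the order given.
Side lengths²: AB² = 153, AC² = 169, BC² = 244.
Since BC² = 244 < 169 + 153 = 322, the triangle is acute, so the smallest enclosing circle is the circumcircle.
Circumcentre = (-3.25, -1.5), r² = 64.8125.

64.8125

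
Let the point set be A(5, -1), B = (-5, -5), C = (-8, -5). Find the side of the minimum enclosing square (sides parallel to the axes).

The bounding box has width 13 and height 4.
An axis-aligned square enclosing the set must have side ≥ max(width, height).
So the minimum side is max(13, 4) = 13.

13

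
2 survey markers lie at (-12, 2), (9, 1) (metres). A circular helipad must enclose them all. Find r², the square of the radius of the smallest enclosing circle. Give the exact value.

110.5

The smallest circle enclosing two points has them as diameter endpoints.
Centre = midpoint = (-1.5, 1.5); r² = |(-12, 2)−(9, 1)|²/4 = 442/4 = 110.5.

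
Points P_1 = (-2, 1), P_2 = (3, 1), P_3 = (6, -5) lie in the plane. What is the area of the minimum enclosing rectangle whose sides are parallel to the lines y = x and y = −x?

35

In coordinates u = x + y, v = x − y the rectangle is axis-aligned; the map (x,y)→(u,v) scales areas by 2.
u-values: -1, 4, 1; range = 4 − (-1) = 5.
v-values: -3, 2, 11; range = 11 − (-3) = 14.
Area = (5 × 14) / 2 = 35.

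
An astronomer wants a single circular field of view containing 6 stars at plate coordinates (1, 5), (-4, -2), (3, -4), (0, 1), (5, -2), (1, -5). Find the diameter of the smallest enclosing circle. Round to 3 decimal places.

The minimum enclosing circle is determined by three boundary points: (1, 5), (-4, -2), (1, -5).
Their circumcentre is (0.6, 0) with r² = 25.16.
The farthest remaining point (5, -2) is at distance² 23.36 ≤ 25.16.
Diameter = 2r = 2√(25.16) ≈ 10.032.

10.032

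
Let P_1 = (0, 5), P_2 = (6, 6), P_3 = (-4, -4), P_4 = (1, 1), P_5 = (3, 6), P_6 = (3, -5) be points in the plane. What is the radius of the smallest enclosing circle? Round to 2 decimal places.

By Welzl's lemma the MEC is supported by two points (diametrically opposite) or three points (on a circumcircle).
The farthest pair is P_2–P_3 with squared distance 200. The circle on this segment as diameter has centre (1, 1) and r² = 200/4 = 50.
Check P_1: distance² to centre = 17 ≤ 50, so it lies inside.
All remaining points lie in this disk, and no smaller disk contains both endpoints, so this is the minimum enclosing circle.
r = √50 ≈ 7.07.

7.07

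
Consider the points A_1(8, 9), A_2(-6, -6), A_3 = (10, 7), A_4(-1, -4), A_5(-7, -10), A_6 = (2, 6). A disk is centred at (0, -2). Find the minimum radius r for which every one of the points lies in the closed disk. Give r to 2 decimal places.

The required radius is the distance from (0, -2) to the farthest point.
Squared distances: 185, 52, 181, 5, 113, 68.
Maximum is 185, attained at A_1.
r = √185 ≈ 13.60.

13.60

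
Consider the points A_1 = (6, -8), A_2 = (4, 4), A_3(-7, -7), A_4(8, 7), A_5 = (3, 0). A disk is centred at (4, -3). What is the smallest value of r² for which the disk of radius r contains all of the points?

137

The required radius is the distance from (4, -3) to the farthest point.
Squared distances: 29, 49, 137, 116, 10.
Maximum is 137, attained at A_3.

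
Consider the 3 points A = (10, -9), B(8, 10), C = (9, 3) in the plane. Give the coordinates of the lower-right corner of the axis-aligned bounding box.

(10, -9)

x-range [8, 10], y-range [-9, 10].
The lower-right corner is (10, -9).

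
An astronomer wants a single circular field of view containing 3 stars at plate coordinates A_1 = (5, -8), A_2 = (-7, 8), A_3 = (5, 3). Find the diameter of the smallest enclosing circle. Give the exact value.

Side lengths²: A_1A_2² = 400, A_1A_3² = 121, A_2A_3² = 169.
Since A_1A_2² = 400 ≥ 169 + 121 = 290, the angle opposite A_1A_2 is not acute, so the smallest enclosing circle has A_1A_2 as diameter.
Centre = midpoint of A_1A_2 = (-1, 0), r² = 400/4 = 100.
Diameter = 2r = 2√100 = 20.

20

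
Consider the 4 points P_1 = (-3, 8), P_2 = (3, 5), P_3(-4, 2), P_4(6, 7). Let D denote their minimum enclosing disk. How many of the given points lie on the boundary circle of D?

The farthest pair is P_3–P_4 with squared distance 125. The circle on this segment as diameter has centre (1, 4.5) and r² = 125/4 = 31.25.
Check P_1: distance² to centre = 28.25 ≤ 31.25, so it lies inside.
All remaining points lie in this disk, and no smaller disk contains both endpoints, so this is the minimum enclosing circle.
The points at distance exactly r from the centre are P_3, P_4 — 2 points.

2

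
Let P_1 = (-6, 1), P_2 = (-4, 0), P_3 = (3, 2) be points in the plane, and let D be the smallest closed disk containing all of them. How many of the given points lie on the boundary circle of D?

Side lengths²: P_1P_2² = 5, P_1P_3² = 82, P_2P_3² = 53.
Since P_1P_3² = 82 ≥ 53 + 5 = 58, the angle opposite P_1P_3 is not acute, so the smallest enclosing circle has P_1P_3 as diameter.
Centre = midpoint of P_1P_3 = (-1.5, 1.5), r² = 82/4 = 20.5.
The points at distance exactly r from the centre are P_1, P_3 — 2 points.

2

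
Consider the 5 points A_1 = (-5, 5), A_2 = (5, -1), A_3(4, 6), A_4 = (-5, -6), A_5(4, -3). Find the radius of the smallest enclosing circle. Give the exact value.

7.5

The minimum enclosing circle of a finite set is fixed by two of the points (as a diameter) or three (as a circumcircle).
The farthest pair is A_3–A_4 with squared distance 225. The circle on this segment as diameter has centre (-0.5, 0) and r² = 225/4 = 56.25.
Check A_1: distance² to centre = 45.25 ≤ 56.25, so it lies inside.
All remaining points lie in this disk, and no smaller disk contains both endpoints, so this is the minimum enclosing circle.
r = √(56.25) = 7.5.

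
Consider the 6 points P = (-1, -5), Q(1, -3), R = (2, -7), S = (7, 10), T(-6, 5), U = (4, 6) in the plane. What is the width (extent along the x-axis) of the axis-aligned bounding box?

max x = 7, min x = -6, so width = 13.

13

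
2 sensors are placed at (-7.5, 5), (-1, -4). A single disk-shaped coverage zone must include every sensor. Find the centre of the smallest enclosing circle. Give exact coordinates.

(-4.25, 0.5)

The smallest circle enclosing two points has them as diameter endpoints.
Centre = midpoint = (-4.25, 0.5); r² = |(-7.5, 5)−(-1, -4)|²/4 = 123.25/4 = 30.8125.
Centre = (-4.25, 0.5).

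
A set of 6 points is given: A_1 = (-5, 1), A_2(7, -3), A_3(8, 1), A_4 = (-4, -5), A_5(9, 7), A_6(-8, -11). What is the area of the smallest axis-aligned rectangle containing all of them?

306

x ranges over [-8, 9], width 17.
y ranges over [-11, 7], height 18.
Area = 17 × 18 = 306.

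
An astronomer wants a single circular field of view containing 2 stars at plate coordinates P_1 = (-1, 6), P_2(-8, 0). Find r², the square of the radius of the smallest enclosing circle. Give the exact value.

The smallest circle enclosing two points has them as diameter endpoints.
Centre = midpoint = (-4.5, 3); r² = |P_1P_2|²/4 = 85/4 = 21.25.

21.25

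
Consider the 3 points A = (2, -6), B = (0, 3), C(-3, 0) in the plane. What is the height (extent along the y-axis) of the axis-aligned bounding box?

max y = 3, min y = -6, so height = 9.

9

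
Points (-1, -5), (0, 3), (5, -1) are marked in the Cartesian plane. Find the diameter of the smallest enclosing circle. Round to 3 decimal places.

8.461

Call the three points A, B, C in the order given.
Side lengths²: AB² = 65, AC² = 52, BC² = 41.
Since AB² = 65 < 52 + 41 = 93, the triangle is acute, so the smallest enclosing circle is the circumcircle.
Circumcentre = (17/22, -51/44), r² = 34645/1936.
Diameter = 2r = 2√(34645/1936) ≈ 8.461.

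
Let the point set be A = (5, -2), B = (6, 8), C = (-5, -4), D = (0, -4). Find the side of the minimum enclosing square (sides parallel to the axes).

The bounding box has width 11 and height 12.
An axis-aligned square enclosing the set must have side ≥ max(width, height).
So the minimum side is max(11, 12) = 12.

12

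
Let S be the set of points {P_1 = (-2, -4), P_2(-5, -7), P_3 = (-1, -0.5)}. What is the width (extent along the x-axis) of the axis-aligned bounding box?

4

max x = -1, min x = -5, so width = 4.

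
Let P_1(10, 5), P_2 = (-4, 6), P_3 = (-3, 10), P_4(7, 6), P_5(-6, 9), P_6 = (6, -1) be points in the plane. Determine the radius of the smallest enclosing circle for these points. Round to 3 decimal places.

8.293

The minimum enclosing circle is determined by three boundary points: P_1, P_5, P_6.
Their circumcentre is (25/14, 43/7) with r² = 13481/196.
The farthest remaining point P_3 is at distance² 7405/196 ≤ 13481/196.
r = √(13481/196) ≈ 8.293.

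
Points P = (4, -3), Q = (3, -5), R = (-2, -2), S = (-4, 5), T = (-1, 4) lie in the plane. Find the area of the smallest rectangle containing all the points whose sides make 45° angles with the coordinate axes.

59.5

In coordinates u = x + y, v = x − y the rectangle is axis-aligned; the map (x,y)→(u,v) scales areas by 2.
u-values: 1, -2, -4, 1, 3; range = 3 − (-4) = 7.
v-values: 7, 8, 0, -9, -5; range = 8 − (-9) = 17.
Area = (7 × 17) / 2 = 59.5.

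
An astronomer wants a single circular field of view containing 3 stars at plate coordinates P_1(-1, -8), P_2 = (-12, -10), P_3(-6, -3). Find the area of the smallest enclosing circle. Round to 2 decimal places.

Side lengths²: P_1P_2² = 125, P_1P_3² = 50, P_2P_3² = 85.
Since P_1P_2² = 125 < 85 + 50 = 135, the triangle is acute, so the smallest enclosing circle is the circumcircle.
Circumcentre = (-171/26, -223/26), r² = 10625/338.
Area = π·r² = π·10625/338 ≈ 98.76.

98.76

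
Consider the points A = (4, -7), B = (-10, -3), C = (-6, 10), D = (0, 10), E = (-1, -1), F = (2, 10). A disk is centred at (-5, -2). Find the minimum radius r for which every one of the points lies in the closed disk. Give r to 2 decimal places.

The required radius is the distance from (-5, -2) to the farthest point.
Squared distances: 106, 26, 145, 169, 17, 193.
Maximum is 193, attained at F.
r = √193 ≈ 13.89.

13.89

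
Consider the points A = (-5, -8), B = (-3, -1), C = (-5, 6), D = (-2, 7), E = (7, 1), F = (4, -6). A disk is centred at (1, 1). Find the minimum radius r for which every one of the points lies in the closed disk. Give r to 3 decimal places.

10.817

The required radius is the distance from (1, 1) to the farthest point.
Squared distances: 117, 20, 61, 45, 36, 58.
Maximum is 117, attained at A.
r = √117 ≈ 10.817.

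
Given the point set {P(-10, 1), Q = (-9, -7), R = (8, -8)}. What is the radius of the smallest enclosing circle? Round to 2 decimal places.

Side lengths²: PQ² = 65, PR² = 405, QR² = 290.
Since PR² = 405 ≥ 290 + 65 = 355, the angle opposite PR is not acute, so the smallest enclosing circle has PR as diameter.
Centre = midpoint of PR = (-1, -3.5), r² = 405/4 = 101.25.
r = √(101.25) ≈ 10.06.

10.06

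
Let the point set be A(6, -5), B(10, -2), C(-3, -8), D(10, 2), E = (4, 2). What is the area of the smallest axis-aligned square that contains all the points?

The bounding box has width 13 and height 10.
An axis-aligned square enclosing the set must have side ≥ max(width, height).
So the minimum side is max(13, 10) = 13.
Area = 13² = 169.

169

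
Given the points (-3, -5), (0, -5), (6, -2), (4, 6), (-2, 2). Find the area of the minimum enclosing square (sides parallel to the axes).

The bounding box has width 9 and height 11.
An axis-aligned square enclosing the set must have side ≥ max(width, height).
So the minimum side is max(9, 11) = 11.
Area = 11² = 121.

121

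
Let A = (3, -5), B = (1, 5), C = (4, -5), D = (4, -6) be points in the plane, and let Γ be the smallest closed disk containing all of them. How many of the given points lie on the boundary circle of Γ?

The farthest pair is B–D with squared distance 130. The circle on this segment as diameter has centre (2.5, -0.5) and r² = 130/4 = 32.5.
Check A: distance² to centre = 20.5 ≤ 32.5, so it lies inside.
All remaining points lie in this disk, and no smaller disk contains both endpoints, so this is the minimum enclosing circle.
The points at distance exactly r from the centre are B, D — 2 points.

2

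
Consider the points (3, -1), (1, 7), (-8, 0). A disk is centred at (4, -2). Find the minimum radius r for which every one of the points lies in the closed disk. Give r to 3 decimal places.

The required radius is the distance from (4, -2) to the farthest point.
Squared distances: 2, 90, 148.
Maximum is 148, attained at (-8, 0).
r = √148 ≈ 12.166.

12.166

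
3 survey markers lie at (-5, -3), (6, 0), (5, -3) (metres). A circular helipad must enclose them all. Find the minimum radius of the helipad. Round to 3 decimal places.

Call the three points A, B, C in the order given.
Side lengths²: AB² = 130, AC² = 100, BC² = 10.
Since AB² = 130 ≥ 100 + 10 = 110, the angle opposite AB is not acute, so the smallest enclosing circle has AB as diameter.
Centre = midpoint of AB = (0.5, -1.5), r² = 130/4 = 32.5.
r = √(32.5) ≈ 5.701.

5.701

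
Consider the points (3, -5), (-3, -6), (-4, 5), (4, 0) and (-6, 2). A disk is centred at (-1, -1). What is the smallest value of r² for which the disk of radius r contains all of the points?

The required radius is the distance from (-1, -1) to the farthest point.
Squared distances: 32, 29, 45, 26, 34.
Maximum is 45, attained at (-4, 5).

45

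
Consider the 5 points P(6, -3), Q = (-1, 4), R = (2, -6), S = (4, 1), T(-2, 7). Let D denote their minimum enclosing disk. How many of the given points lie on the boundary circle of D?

3

The minimum enclosing circle is determined by three boundary points: P, R, T.
Their circumcentre is (0.203125, 0.5625) with r² = 46.2951660156.
The farthest remaining point S is at distance² 14.6076660156 ≤ 46.2951660156.
The points at distance exactly r from the centre are P, R, T — 3 points.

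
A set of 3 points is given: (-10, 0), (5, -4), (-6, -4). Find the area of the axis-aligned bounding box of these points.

60

x ranges over [-10, 5], width 15.
y ranges over [-4, 0], height 4.
Area = 15 × 4 = 60.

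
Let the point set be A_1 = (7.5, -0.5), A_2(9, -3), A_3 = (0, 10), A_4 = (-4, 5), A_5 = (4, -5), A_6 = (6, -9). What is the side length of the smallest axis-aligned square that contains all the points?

19

The bounding box has width 13 and height 19.
An axis-aligned square enclosing the set must have side ≥ max(width, height).
So the minimum side is max(13, 19) = 19.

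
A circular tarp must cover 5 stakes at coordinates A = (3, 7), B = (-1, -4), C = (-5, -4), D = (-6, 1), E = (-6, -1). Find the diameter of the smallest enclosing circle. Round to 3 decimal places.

The minimum enclosing circle of a finite set is fixed by two of the points (as a diameter) or three (as a circumcircle).
The farthest pair is A–C with squared distance 185. The circle on this segment as diameter has centre (-1, 1.5) and r² = 185/4 = 46.25.
Check B: distance² to centre = 30.25 ≤ 46.25, so it lies inside.
All remaining points lie in this disk, and no smaller disk contains both endpoints, so this is the minimum enclosing circle.
Diameter = 2r = 2√(46.25) ≈ 13.601.

13.601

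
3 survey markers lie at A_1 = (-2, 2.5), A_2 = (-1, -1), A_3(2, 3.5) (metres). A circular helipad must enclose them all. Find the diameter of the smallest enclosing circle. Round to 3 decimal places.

Side lengths²: A_1A_2² = 13.25, A_1A_3² = 17, A_2A_3² = 29.25.
Since A_2A_3² = 29.25 < 17 + 13.25 = 30.25, the triangle is acute, so the smallest enclosing circle is the circumcircle.
Circumcentre = (0.425, 1.3), r² = 7.320625.
Diameter = 2r = 2√(7.320625) ≈ 5.411.

5.411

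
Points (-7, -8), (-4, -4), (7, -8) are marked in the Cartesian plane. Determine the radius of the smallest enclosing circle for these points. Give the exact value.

7

Call the three points A, B, C in the order given.
Side lengths²: AB² = 25, AC² = 196, BC² = 137.
Since AC² = 196 ≥ 137 + 25 = 162, the angle opposite AC is not acute, so the smallest enclosing circle has AC as diameter.
Centre = midpoint of AC = (0, -8), r² = 196/4 = 49.
r = √49 = 7.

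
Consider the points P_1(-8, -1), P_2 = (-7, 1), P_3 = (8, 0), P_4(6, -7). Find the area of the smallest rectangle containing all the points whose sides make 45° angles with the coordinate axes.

178.5

In coordinates u = x + y, v = x − y the rectangle is axis-aligned; the map (x,y)→(u,v) scales areas by 2.
u-values: -9, -6, 8, -1; range = 8 − (-9) = 17.
v-values: -7, -8, 8, 13; range = 13 − (-8) = 21.
Area = (17 × 21) / 2 = 178.5.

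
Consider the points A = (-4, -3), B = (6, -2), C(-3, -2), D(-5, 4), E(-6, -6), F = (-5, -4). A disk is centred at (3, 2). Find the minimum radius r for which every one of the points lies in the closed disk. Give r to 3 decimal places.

The required radius is the distance from (3, 2) to the farthest point.
Squared distances: 74, 25, 52, 68, 145, 100.
Maximum is 145, attained at E.
r = √145 ≈ 12.042.

12.042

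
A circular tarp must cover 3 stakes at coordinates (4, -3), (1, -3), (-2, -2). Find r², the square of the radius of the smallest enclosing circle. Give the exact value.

9.25

Call the three points A, B, C in the order given.
Side lengths²: AB² = 9, AC² = 37, BC² = 10.
Since AC² = 37 ≥ 10 + 9 = 19, the angle opposite AC is not acute, so the smallest enclosing circle has AC as diameter.
Centre = midpoint of AC = (1, -2.5), r² = 37/4 = 9.25.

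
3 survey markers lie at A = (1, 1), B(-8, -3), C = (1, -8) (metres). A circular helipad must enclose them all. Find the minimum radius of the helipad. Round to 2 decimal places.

Side lengths²: AB² = 97, AC² = 81, BC² = 106.
Since BC² = 106 < 97 + 81 = 178, the triangle is acute, so the smallest enclosing circle is the circumcircle.
Circumcentre = (-43/18, -3.5), r² = 5141/162.
r = √(5141/162) ≈ 5.63.

5.63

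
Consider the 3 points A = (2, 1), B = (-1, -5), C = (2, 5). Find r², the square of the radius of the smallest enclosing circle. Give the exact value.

Side lengths²: AB² = 45, AC² = 16, BC² = 109.
Since BC² = 109 ≥ 45 + 16 = 61, the angle opposite BC is not acute, so the smallest enclosing circle has BC as diameter.
Centre = midpoint of BC = (0.5, 0), r² = 109/4 = 27.25.

27.25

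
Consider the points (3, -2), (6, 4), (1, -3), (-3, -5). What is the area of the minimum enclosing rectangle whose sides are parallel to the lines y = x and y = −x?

27

In coordinates u = x + y, v = x − y the rectangle is axis-aligned; the map (x,y)→(u,v) scales areas by 2.
u-values: 1, 10, -2, -8; range = 10 − (-8) = 18.
v-values: 5, 2, 4, 2; range = 5 − 2 = 3.
Area = (18 × 3) / 2 = 27.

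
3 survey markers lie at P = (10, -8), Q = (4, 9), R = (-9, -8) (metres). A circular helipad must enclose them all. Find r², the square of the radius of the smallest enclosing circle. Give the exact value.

74425/578

Side lengths²: PQ² = 325, PR² = 361, QR² = 458.
Since QR² = 458 < 361 + 325 = 686, the triangle is acute, so the smallest enclosing circle is the circumcircle.
Circumcentre = (0.5, -61/34), r² = 74425/578.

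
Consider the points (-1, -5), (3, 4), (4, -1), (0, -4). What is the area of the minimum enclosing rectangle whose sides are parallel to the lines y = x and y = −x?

39

In coordinates u = x + y, v = x − y the rectangle is axis-aligned; the map (x,y)→(u,v) scales areas by 2.
u-values: -6, 7, 3, -4; range = 7 − (-6) = 13.
v-values: 4, -1, 5, 4; range = 5 − (-1) = 6.
Area = (13 × 6) / 2 = 39.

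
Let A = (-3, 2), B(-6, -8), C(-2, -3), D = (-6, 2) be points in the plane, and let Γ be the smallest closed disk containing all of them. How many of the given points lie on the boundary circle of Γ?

A smallest enclosing disk is always determined by at most three of the input points on its boundary.
The farthest pair is A–B with squared distance 109. The circle on this segment as diameter has centre (-4.5, -3) and r² = 109/4 = 27.25.
Check C: distance² to centre = 6.25 ≤ 27.25, so it lies inside.
All remaining points lie in this disk, and no smaller disk contains both endpoints, so this is the minimum enclosing circle.
The points at distance exactly r from the centre are A, B, D — 3 points.

3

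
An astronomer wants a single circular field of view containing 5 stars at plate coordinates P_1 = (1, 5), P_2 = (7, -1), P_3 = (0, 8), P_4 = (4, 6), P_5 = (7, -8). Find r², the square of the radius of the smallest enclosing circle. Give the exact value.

By Welzl's lemma the MEC is supported by two points (diametrically opposite) or three points (on a circumcircle).
The farthest pair is P_3–P_5 with squared distance 305. The circle on this segment as diameter has centre (3.5, 0) and r² = 305/4 = 76.25.
Check P_1: distance² to centre = 31.25 ≤ 76.25, so it lies inside.
All remaining points lie in this disk, and no smaller disk contains both endpoints, so this is the minimum enclosing circle.

76.25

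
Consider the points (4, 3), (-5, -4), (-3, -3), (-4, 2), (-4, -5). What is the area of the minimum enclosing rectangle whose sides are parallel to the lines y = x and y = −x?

In coordinates u = x + y, v = x − y the rectangle is axis-aligned; the map (x,y)→(u,v) scales areas by 2.
u-values: 7, -9, -6, -2, -9; range = 7 − (-9) = 16.
v-values: 1, -1, 0, -6, 1; range = 1 − (-6) = 7.
Area = (16 × 7) / 2 = 56.

56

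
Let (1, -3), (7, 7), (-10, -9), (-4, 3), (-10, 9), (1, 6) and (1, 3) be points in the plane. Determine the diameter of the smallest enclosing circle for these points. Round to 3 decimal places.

By Welzl's lemma the MEC is supported by two points (diametrically opposite) or three points (on a circumcircle).
The minimum enclosing circle is determined by three boundary points: (7, 7), (-10, -9), (-10, 9).
Their circumcentre is (-83/34, 0) with r² = 159685/1156.
The farthest remaining point (1, 6) is at distance² 55305/1156 ≤ 159685/1156.
Diameter = 2r = 2√(159685/1156) ≈ 23.506.

23.506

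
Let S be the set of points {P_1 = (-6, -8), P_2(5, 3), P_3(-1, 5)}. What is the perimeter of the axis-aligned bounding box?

Width = max x − min x = 5 − (-6) = 11.
Height = max y − min y = 5 − (-8) = 13.
Perimeter = 2(11 + 13) = 48.

48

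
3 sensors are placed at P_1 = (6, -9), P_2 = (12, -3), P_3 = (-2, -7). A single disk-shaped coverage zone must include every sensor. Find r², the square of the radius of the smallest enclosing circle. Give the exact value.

53

Side lengths²: P_1P_2² = 72, P_1P_3² = 68, P_2P_3² = 212.
Since P_2P_3² = 212 ≥ 72 + 68 = 140, the angle opposite P_2P_3 is not acute, so the smallest enclosing circle has P_2P_3 as diameter.
Centre = midpoint of P_2P_3 = (5, -5), r² = 212/4 = 53.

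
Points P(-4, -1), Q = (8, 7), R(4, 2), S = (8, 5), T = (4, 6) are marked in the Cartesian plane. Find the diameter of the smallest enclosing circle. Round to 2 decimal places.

A smallest enclosing disk is always determined by at most three of the input points on its boundary.
The farthest pair is P–Q with squared distance 208. The circle on this segment as diameter has centre (2, 3) and r² = 208/4 = 52.
Check R: distance² to centre = 5 ≤ 52, so it lies inside.
All remaining points lie in this disk, and no smaller disk contains both endpoints, so this is the minimum enclosing circle.
Diameter = 2r = 2√52 ≈ 14.42.

14.42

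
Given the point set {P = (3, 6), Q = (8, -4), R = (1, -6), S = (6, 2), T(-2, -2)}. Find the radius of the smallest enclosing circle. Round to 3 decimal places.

The minimum enclosing circle of a finite set is fixed by two of the points (as a diameter) or three (as a circumcircle).
The minimum enclosing circle is determined by three boundary points: P, Q, R.
Their circumcentre is (3.125, -0.1875) with r² = 38.30078125.
The farthest remaining point T is at distance² 29.55078125 ≤ 38.30078125.
r = √(38.30078125) ≈ 6.189.

6.189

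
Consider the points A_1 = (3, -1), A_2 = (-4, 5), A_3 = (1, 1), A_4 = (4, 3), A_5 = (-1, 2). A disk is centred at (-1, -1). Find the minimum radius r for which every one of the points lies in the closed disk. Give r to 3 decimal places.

6.708

The required radius is the distance from (-1, -1) to the farthest point.
Squared distances: 16, 45, 8, 41, 9.
Maximum is 45, attained at A_2.
r = √45 ≈ 6.708.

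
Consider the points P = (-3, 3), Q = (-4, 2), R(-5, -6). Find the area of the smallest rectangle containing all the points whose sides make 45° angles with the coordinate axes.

38.5

In coordinates u = x + y, v = x − y the rectangle is axis-aligned; the map (x,y)→(u,v) scales areas by 2.
u-values: 0, -2, -11; range = 0 − (-11) = 11.
v-values: -6, -6, 1; range = 1 − (-6) = 7.
Area = (11 × 7) / 2 = 38.5.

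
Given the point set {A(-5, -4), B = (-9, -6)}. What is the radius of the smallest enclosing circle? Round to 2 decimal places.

The smallest circle enclosing two points has them as diameter endpoints.
Centre = midpoint = (-7, -5); r² = |AB|²/4 = 20/4 = 5.
r = √5 ≈ 2.24.

2.24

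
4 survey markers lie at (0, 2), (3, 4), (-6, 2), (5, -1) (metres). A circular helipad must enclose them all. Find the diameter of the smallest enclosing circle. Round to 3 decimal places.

The minimum enclosing circle of a finite set is fixed by two of the points (as a diameter) or three (as a circumcircle).
The farthest pair is (-6, 2)–(5, -1) with squared distance 130. The circle on this segment as diameter has centre (-0.5, 0.5) and r² = 130/4 = 32.5.
Check (0, 2): distance² to centre = 2.5 ≤ 32.5, so it lies inside.
All remaining points lie in this disk, and no smaller disk contains both endpoints, so this is the minimum enclosing circle.
Diameter = 2r = 2√(32.5) ≈ 11.402.

11.402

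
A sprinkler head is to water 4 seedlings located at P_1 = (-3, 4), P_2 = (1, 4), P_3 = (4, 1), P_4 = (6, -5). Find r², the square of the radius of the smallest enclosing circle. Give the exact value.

40.5

The farthest pair is P_1–P_4 with squared distance 162. The circle on this segment as diameter has centre (1.5, -0.5) and r² = 162/4 = 40.5.
Check P_2: distance² to centre = 20.5 ≤ 40.5, so it lies inside.
All remaining points lie in this disk, and no smaller disk contains both endpoints, so this is the minimum enclosing circle.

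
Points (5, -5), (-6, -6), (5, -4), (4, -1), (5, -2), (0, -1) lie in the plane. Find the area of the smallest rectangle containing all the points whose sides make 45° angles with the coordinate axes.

In coordinates u = x + y, v = x − y the rectangle is axis-aligned; the map (x,y)→(u,v) scales areas by 2.
u-values: 0, -12, 1, 3, 3, -1; range = 3 − (-12) = 15.
v-values: 10, 0, 9, 5, 7, 1; range = 10 − 0 = 10.
Area = (15 × 10) / 2 = 75.

75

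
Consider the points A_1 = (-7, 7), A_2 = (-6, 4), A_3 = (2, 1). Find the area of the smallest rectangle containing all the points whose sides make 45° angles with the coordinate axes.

37.5

In coordinates u = x + y, v = x − y the rectangle is axis-aligned; the map (x,y)→(u,v) scales areas by 2.
u-values: 0, -2, 3; range = 3 − (-2) = 5.
v-values: -14, -10, 1; range = 1 − (-14) = 15.
Area = (5 × 15) / 2 = 37.5.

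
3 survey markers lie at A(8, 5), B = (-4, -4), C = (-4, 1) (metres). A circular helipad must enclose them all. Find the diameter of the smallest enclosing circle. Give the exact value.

Side lengths²: AB² = 225, AC² = 160, BC² = 25.
Since AB² = 225 ≥ 160 + 25 = 185, the angle opposite AB is not acute, so the smallest enclosing circle has AB as diameter.
Centre = midpoint of AB = (2, 0.5), r² = 225/4 = 56.25.
Diameter = 2r = 2√(56.25) = 15.

15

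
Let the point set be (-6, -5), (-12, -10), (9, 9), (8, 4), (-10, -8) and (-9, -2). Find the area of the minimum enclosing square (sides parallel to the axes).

The bounding box has width 21 and height 19.
An axis-aligned square enclosing the set must have side ≥ max(width, height).
So the minimum side is max(21, 19) = 21.
Area = 21² = 441.

441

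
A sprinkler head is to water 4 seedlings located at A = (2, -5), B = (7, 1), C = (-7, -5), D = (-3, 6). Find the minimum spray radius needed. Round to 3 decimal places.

7.666

By Welzl's lemma the MEC is supported by two points (diametrically opposite) or three points (on a circumcircle).
The minimum enclosing circle is determined by three boundary points: B, C, D.
Their circumcentre is (-9/26, -31/26) with r² = 19865/338.
The farthest remaining point A is at distance² 6761/338 ≤ 19865/338.
r = √(19865/338) ≈ 7.666.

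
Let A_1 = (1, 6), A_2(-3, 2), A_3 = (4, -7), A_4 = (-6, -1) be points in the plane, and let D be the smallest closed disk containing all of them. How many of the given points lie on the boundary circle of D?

3

By Welzl's lemma the MEC is supported by two points (diametrically opposite) or three points (on a circumcircle).
The minimum enclosing circle is determined by three boundary points: A_1, A_3, A_4.
Their circumcentre is (0.875, -0.875) with r² = 47.28125.
The farthest remaining point A_2 is at distance² 23.28125 ≤ 47.28125.
The points at distance exactly r from the centre are A_1, A_3, A_4 — 3 points.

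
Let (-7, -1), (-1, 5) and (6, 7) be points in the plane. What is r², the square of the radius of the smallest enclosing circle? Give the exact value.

58.25

Call the three points A, B, C in the order given.
Side lengths²: AB² = 72, AC² = 233, BC² = 53.
Since AC² = 233 ≥ 72 + 53 = 125, the angle opposite AC is not acute, so the smallest enclosing circle has AC as diameter.
Centre = midpoint of AC = (-0.5, 3), r² = 233/4 = 58.25.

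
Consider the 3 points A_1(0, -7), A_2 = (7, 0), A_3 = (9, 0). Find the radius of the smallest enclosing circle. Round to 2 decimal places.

5.70

Side lengths²: A_1A_2² = 98, A_1A_3² = 130, A_2A_3² = 4.
Since A_1A_3² = 130 ≥ 98 + 4 = 102, the angle opposite A_1A_3 is not acute, so the smallest enclosing circle has A_1A_3 as diameter.
Centre = midpoint of A_1A_3 = (4.5, -3.5), r² = 130/4 = 32.5.
r = √(32.5) ≈ 5.70.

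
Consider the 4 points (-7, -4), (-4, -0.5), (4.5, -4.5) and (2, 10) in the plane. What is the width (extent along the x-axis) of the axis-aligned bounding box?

max x = 4.5, min x = -7, so width = 11.5.

11.5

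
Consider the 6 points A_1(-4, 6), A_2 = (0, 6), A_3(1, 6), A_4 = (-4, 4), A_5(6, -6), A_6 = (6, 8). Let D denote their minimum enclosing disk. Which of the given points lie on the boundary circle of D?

A smallest enclosing disk is always determined by at most three of the input points on its boundary.
The minimum enclosing circle is determined by three boundary points: A_1, A_5, A_6.
Their circumcentre is (2.2, 1) with r² = 63.44.
The farthest remaining point A_4 is at distance² 47.44 ≤ 63.44.
The points at distance exactly r from the centre are A_1, A_5, A_6 — 3 points.

A_1, A_5, A_6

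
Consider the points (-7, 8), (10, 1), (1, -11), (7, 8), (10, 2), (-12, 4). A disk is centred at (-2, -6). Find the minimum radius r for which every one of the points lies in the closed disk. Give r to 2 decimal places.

16.64

The required radius is the distance from (-2, -6) to the farthest point.
Squared distances: 221, 193, 34, 277, 208, 200.
Maximum is 277, attained at (7, 8).
r = √277 ≈ 16.64.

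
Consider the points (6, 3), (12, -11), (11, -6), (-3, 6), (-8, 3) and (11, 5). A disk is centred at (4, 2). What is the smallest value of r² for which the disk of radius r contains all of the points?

233

The required radius is the distance from (4, 2) to the farthest point.
Squared distances: 5, 233, 113, 65, 145, 58.
Maximum is 233, attained at (12, -11).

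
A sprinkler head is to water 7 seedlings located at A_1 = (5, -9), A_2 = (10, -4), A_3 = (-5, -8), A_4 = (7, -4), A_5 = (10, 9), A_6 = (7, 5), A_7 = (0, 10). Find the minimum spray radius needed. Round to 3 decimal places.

11.336

The farthest pair is A_3–A_5 with squared distance 514. The circle on this segment as diameter has centre (2.5, 0.5) and r² = 514/4 = 128.5.
Check A_1: distance² to centre = 96.5 ≤ 128.5, so it lies inside.
All remaining points lie in this disk, and no smaller disk contains both endpoints, so this is the minimum enclosing circle.
r = √(128.5) ≈ 11.336.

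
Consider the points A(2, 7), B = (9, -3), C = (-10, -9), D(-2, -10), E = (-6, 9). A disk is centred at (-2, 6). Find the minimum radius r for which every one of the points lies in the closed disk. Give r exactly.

17

The required radius is the distance from (-2, 6) to the farthest point.
Squared distances: 17, 202, 289, 256, 25.
Maximum is 289, attained at C.
r = √289 = 17.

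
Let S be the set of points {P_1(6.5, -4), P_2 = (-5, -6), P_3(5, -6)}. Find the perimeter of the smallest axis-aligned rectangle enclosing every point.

Width = max x − min x = 6.5 − (-5) = 11.5.
Height = max y − min y = -4 − (-6) = 2.
Perimeter = 2(11.5 + 2) = 27.

27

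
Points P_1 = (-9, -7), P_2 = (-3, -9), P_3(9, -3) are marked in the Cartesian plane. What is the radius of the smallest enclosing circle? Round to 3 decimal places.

Side lengths²: P_1P_2² = 40, P_1P_3² = 340, P_2P_3² = 180.
Since P_1P_3² = 340 ≥ 180 + 40 = 220, the angle opposite P_1P_3 is not acute, so the smallest enclosing circle has P_1P_3 as diameter.
Centre = midpoint of P_1P_3 = (0, -5), r² = 340/4 = 85.
r = √85 ≈ 9.220.

9.220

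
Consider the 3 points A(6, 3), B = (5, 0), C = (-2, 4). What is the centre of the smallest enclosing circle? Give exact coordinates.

(1.9, 2.7)

Side lengths²: AB² = 10, AC² = 65, BC² = 65.
Since BC² = 65 < 65 + 10 = 75, the triangle is acute, so the smallest enclosing circle is the circumcircle.
Circumcentre = (1.9, 2.7), r² = 16.9.
Centre = (1.9, 2.7).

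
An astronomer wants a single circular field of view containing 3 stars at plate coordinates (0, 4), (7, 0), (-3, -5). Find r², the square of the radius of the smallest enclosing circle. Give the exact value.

32.5

Call the three points A, B, C in the order given.
Side lengths²: AB² = 65, AC² = 90, BC² = 125.
Since BC² = 125 < 90 + 65 = 155, the triangle is acute, so the smallest enclosing circle is the circumcircle.
Circumcentre = (1.5, -1.5), r² = 32.5.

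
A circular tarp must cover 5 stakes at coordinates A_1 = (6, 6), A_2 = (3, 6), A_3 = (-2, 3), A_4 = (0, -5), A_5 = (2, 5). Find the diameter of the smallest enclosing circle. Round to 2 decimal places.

The farthest pair is A_1–A_4 with squared distance 157. The circle on this segment as diameter has centre (3, 0.5) and r² = 157/4 = 39.25.
Check A_2: distance² to centre = 30.25 ≤ 39.25, so it lies inside.
All remaining points lie in this disk, and no smaller disk contains both endpoints, so this is the minimum enclosing circle.
Diameter = 2r = 2√(39.25) ≈ 12.53.

12.53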